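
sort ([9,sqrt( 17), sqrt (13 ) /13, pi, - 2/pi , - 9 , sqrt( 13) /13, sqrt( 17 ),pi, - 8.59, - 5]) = [ - 9, - 8.59,-5, - 2/pi, sqrt(13 ) /13,sqrt(13)/13, pi, pi,sqrt(17 ), sqrt(17 ), 9]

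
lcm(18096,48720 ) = 633360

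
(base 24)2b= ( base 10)59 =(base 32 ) 1R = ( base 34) 1p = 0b111011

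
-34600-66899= - 101499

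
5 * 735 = 3675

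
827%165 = 2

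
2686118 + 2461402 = 5147520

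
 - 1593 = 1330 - 2923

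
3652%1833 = 1819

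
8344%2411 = 1111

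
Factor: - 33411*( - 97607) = 3^1*7^1*37^1*43^1 * 97607^1  =  3261147477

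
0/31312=0 = 0.00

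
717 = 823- 106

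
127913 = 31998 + 95915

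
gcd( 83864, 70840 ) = 88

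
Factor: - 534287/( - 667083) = 3^(-1)*13^1  *73^1*563^1*222361^( - 1 ) 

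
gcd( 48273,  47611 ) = 1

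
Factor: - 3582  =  -2^1 * 3^2 *199^1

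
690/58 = 345/29 = 11.90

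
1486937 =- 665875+2152812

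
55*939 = 51645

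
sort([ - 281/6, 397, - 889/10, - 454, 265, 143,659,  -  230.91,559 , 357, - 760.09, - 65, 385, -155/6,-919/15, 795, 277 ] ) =[ - 760.09, - 454, - 230.91,-889/10, - 65, - 919/15, - 281/6,  -  155/6,143, 265, 277, 357, 385,397,  559, 659 , 795] 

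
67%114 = 67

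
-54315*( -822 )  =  44646930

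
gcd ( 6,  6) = 6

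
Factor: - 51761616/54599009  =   -2^4*3^1 * 1078367^1*54599009^( - 1 ) 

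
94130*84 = 7906920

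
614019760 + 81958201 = 695977961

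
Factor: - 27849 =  - 3^1 * 9283^1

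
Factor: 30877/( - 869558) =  - 2^(-1) * 7^1*11^1 * 197^( - 1)*401^1*2207^ (-1)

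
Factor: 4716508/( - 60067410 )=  - 2^1*3^(-1)*5^ ( - 1) * 13^( - 1)*29^( - 1 )*47^( - 1)*113^ ( - 1) * 1179127^1 = - 2358254/30033705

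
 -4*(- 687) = 2748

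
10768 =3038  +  7730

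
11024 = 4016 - -7008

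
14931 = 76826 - 61895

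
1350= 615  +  735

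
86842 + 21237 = 108079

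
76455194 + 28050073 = 104505267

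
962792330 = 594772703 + 368019627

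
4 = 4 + 0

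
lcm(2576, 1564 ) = 43792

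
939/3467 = 939/3467  =  0.27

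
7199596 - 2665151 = 4534445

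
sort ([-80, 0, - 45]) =[ - 80,  -  45 , 0]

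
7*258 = 1806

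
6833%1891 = 1160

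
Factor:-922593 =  - 3^1*7^1 * 43933^1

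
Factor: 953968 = 2^4* 109^1  *  547^1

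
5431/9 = 603 + 4/9 = 603.44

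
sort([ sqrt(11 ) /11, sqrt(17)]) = [sqrt( 11 ) /11,sqrt(17 )]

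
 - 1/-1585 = 1/1585 = 0.00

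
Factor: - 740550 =-2^1*3^1*5^2*4937^1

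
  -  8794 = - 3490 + -5304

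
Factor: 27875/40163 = 5^3*223^1 * 40163^( -1)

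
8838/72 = 491/4 = 122.75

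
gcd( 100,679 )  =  1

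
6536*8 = 52288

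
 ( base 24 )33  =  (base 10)75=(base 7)135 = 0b1001011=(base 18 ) 43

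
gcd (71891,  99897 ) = 67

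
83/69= 83/69 = 1.20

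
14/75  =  14/75 = 0.19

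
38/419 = 38/419 = 0.09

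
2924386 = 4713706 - 1789320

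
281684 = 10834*26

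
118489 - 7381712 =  - 7263223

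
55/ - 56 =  - 55/56 = -  0.98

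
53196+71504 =124700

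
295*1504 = 443680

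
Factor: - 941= - 941^1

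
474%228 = 18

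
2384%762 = 98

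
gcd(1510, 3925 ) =5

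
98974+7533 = 106507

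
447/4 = 447/4 = 111.75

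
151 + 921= 1072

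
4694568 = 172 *27294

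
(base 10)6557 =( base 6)50205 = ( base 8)14635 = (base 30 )78H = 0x199d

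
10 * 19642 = 196420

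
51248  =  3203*16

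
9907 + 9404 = 19311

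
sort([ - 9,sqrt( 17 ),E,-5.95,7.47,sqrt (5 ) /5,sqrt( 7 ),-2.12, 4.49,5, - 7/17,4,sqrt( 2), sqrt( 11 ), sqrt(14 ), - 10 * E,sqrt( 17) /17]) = [ - 10*E, - 9,-5.95, - 2.12, - 7/17  ,  sqrt( 17 ) /17,sqrt(5 ) /5,sqrt(  2 ),  sqrt (7), E,sqrt(11),sqrt ( 14 ) , 4,sqrt( 17 ), 4.49, 5,7.47] 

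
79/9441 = 79/9441 = 0.01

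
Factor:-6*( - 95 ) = 2^1*3^1 * 5^1*19^1 = 570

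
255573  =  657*389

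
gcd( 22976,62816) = 32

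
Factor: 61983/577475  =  3^2*5^(-2 )*71^1*97^1*23099^ ( - 1 ) 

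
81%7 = 4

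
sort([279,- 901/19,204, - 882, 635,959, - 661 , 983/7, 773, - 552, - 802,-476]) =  [- 882,-802,-661,  -  552, - 476 ,-901/19, 983/7, 204,279, 635,773,  959 ]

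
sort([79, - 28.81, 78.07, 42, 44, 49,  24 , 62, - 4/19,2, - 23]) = [ - 28.81, - 23,  -  4/19,  2, 24, 42, 44, 49,62 , 78.07, 79]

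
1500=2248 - 748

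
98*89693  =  8789914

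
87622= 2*43811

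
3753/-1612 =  - 3 + 1083/1612 = - 2.33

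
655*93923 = 61519565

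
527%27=14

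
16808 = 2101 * 8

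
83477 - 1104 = 82373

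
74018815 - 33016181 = 41002634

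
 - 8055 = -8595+540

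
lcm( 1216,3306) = 105792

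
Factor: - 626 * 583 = -364958 = -2^1  *  11^1 *53^1*313^1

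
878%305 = 268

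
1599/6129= 533/2043 = 0.26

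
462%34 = 20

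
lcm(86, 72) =3096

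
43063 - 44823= - 1760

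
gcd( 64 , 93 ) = 1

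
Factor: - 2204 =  - 2^2*19^1*29^1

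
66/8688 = 11/1448 = 0.01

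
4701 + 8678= 13379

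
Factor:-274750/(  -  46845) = 2^1*3^( - 3)*5^2*7^1*157^1*347^( -1) = 54950/9369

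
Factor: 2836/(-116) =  - 29^( - 1) * 709^1 = - 709/29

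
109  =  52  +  57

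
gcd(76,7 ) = 1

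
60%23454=60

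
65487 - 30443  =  35044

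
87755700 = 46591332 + 41164368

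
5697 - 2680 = 3017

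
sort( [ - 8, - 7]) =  [-8, - 7 ]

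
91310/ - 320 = - 286 + 21/32=-  285.34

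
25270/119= 212 + 6/17 = 212.35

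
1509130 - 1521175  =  -12045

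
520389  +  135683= 656072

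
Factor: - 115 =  - 5^1 *23^1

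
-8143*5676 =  - 46219668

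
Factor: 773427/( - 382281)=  - 257809/127427 = -79^( - 1) *103^1*  1613^(  -  1)*2503^1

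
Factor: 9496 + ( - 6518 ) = 2^1*1489^1 = 2978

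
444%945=444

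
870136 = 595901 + 274235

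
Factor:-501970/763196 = -2^( - 1)*5^1*71^1*97^ ( -1 )*101^1 * 281^(-1) = -35855/54514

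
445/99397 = 445/99397 = 0.00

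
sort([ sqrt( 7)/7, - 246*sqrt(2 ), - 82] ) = [ - 246 * sqrt ( 2),  -  82, sqrt(7 )/7]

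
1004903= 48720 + 956183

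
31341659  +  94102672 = 125444331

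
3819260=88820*43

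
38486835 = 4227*9105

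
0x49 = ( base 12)61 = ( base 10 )73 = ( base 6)201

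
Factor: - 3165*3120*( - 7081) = 2^4 * 3^2*5^2*  13^1*73^1*97^1*211^1=69923458800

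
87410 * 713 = 62323330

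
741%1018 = 741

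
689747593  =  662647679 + 27099914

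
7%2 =1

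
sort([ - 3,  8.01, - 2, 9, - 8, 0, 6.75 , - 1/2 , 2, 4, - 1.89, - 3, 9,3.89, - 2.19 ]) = [ - 8, - 3,-3, -2.19 ,-2, - 1.89, - 1/2 , 0, 2, 3.89,4, 6.75 , 8.01, 9, 9]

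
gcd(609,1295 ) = 7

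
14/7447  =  14/7447 = 0.00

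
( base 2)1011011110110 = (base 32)5NM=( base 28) 7DQ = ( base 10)5878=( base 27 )81J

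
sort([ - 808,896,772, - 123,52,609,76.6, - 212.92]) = [ - 808  , - 212.92, - 123,52  ,  76.6,609,772, 896 ]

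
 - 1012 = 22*(  -  46)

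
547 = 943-396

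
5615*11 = 61765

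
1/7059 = 1/7059  =  0.00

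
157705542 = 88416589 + 69288953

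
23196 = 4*5799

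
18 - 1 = 17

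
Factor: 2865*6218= 17814570 = 2^1*3^1  *5^1*191^1*3109^1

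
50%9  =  5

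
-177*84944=-15035088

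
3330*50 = 166500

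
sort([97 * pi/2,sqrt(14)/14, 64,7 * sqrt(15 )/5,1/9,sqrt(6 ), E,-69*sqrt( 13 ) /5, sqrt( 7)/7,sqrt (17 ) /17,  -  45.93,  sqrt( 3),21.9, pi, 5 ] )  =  [ - 69 * sqrt(13 )/5,- 45.93, 1/9, sqrt ( 17 )/17, sqrt (14)/14, sqrt(7 ) /7,sqrt(3 ), sqrt(6),E, pi,5, 7* sqrt( 15 ) /5, 21.9 , 64, 97*pi/2]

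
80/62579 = 80/62579=0.00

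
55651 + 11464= 67115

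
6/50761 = 6/50761 = 0.00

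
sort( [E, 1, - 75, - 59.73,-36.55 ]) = [ - 75,-59.73, - 36.55,1, E ]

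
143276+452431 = 595707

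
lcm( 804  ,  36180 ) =36180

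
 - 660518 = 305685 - 966203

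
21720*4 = 86880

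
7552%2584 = 2384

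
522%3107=522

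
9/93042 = 1/10338 = 0.00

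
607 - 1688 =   -  1081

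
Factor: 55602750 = 2^1 * 3^1*5^3*7^2 * 17^1*89^1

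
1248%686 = 562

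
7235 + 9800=17035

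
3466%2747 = 719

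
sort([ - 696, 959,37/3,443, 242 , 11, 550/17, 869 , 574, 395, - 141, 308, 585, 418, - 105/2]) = [ - 696, - 141, -105/2, 11,37/3, 550/17,  242, 308, 395, 418, 443,574, 585, 869,959 ] 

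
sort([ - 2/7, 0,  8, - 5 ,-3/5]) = [ - 5, - 3/5,-2/7,  0, 8]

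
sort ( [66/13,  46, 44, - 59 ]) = [- 59, 66/13,  44 , 46 ]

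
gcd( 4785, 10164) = 33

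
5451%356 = 111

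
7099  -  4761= 2338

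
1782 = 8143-6361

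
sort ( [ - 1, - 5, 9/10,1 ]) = [ - 5,-1,9/10, 1] 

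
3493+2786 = 6279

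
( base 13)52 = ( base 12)57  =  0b1000011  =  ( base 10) 67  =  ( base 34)1x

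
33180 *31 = 1028580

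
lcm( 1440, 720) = 1440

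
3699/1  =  3699 =3699.00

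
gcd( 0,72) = 72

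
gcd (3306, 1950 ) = 6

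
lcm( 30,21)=210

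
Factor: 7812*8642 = 67511304 = 2^3*3^2*7^1*29^1*31^1*149^1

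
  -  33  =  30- 63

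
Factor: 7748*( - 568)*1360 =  - 5985175040 =- 2^9*5^1*13^1*17^1*71^1*149^1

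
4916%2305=306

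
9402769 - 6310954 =3091815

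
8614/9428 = 4307/4714 = 0.91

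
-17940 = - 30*598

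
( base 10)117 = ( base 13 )90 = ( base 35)3c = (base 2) 1110101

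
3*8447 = 25341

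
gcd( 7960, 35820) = 3980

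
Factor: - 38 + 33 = -5^1 = - 5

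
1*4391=4391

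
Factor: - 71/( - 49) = 7^( - 2 )*71^1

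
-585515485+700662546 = 115147061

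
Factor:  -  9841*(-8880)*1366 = 119372117280 = 2^5*3^1*5^1*13^1*37^1*683^1*757^1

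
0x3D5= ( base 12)699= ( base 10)981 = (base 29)14o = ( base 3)1100100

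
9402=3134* 3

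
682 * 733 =499906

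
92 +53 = 145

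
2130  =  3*710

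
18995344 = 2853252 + 16142092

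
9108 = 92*99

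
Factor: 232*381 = 88392 = 2^3* 3^1*  29^1  *127^1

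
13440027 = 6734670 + 6705357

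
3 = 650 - 647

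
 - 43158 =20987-64145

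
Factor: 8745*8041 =3^1*5^1*11^2*17^1* 43^1*53^1 = 70318545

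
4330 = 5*866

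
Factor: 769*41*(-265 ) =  - 8355185 = -5^1*41^1*53^1 *769^1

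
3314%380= 274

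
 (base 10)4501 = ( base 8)10625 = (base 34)3ud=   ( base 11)3422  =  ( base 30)501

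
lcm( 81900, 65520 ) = 327600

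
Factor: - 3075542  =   - 2^1*1537771^1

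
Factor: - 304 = -2^4*19^1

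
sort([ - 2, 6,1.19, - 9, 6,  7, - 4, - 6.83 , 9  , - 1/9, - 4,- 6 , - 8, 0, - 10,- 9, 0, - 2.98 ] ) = [-10, - 9,-9, - 8, - 6.83,-6, - 4, - 4, - 2.98, - 2, - 1/9 , 0,0, 1.19, 6,  6,7, 9] 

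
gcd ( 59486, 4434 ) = 2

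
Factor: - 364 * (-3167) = 2^2* 7^1*13^1*3167^1  =  1152788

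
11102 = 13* 854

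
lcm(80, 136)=1360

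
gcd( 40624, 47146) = 2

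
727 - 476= 251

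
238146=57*4178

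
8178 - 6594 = 1584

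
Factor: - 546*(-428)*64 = 2^9*3^1 * 7^1*13^1*107^1= 14956032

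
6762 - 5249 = 1513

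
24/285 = 8/95 = 0.08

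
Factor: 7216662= 2^1*3^1*47^1 * 157^1*163^1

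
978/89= 10 + 88/89= 10.99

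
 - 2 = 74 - 76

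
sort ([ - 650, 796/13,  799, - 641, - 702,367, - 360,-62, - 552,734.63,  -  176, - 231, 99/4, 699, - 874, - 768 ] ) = [ - 874, - 768 , - 702 ,-650, - 641,- 552, - 360, - 231, - 176,- 62, 99/4, 796/13, 367,699, 734.63, 799] 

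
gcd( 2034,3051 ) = 1017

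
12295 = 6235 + 6060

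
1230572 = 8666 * 142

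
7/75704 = 7/75704 = 0.00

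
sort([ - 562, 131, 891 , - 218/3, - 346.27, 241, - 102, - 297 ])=[ - 562,-346.27, - 297, - 102, - 218/3,131, 241,891 ]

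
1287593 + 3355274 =4642867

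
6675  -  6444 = 231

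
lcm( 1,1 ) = 1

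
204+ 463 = 667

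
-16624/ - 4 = 4156/1 = 4156.00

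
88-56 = 32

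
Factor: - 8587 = -31^1*277^1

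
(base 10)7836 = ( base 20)jbg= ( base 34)6qg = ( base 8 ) 17234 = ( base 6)100140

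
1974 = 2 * 987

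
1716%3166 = 1716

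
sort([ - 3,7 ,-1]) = [ - 3, - 1,7]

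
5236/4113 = 5236/4113 = 1.27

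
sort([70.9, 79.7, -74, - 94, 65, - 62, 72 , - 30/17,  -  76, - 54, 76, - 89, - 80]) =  [ - 94, - 89, -80 , - 76, - 74 ,  -  62, - 54, - 30/17, 65,70.9,72, 76,  79.7]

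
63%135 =63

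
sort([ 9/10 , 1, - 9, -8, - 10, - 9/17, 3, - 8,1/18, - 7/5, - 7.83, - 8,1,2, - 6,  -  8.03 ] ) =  [ - 10 , - 9,- 8.03,  -  8, - 8 , - 8,- 7.83, - 6,-7/5, - 9/17,1/18,9/10,1, 1, 2,3 ]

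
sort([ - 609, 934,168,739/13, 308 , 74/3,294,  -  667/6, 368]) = [ - 609 , - 667/6, 74/3, 739/13, 168,294,  308, 368, 934] 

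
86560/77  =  1124+ 12/77 = 1124.16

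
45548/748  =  60  +  167/187 = 60.89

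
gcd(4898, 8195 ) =1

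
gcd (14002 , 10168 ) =2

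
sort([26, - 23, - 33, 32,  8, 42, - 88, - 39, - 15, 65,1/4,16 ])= [-88, - 39, - 33, - 23,  -  15, 1/4, 8, 16,26, 32,  42,65] 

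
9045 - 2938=6107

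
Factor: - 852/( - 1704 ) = 2^( - 1 ) = 1/2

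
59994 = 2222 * 27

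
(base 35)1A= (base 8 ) 55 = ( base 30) 1f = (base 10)45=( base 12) 39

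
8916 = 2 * 4458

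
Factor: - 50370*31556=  - 2^3 * 3^1*5^1 *7^3 * 23^2*73^1=-1589475720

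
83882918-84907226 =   -  1024308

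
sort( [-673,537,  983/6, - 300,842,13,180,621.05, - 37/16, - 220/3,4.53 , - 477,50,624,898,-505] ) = [  -  673, - 505, - 477,- 300, - 220/3, - 37/16,4.53 , 13,50, 983/6,180,537, 621.05, 624,842,898 ]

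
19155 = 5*3831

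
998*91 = 90818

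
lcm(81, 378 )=1134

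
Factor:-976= -2^4 * 61^1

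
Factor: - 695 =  - 5^1*139^1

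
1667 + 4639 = 6306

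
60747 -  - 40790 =101537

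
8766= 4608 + 4158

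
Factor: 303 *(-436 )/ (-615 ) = 2^2*5^(  -  1)*41^( - 1)*101^1*109^1 = 44036/205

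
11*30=330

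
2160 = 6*360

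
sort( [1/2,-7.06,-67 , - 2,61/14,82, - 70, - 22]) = [ - 70, - 67, - 22, - 7.06,-2,1/2,61/14,82 ] 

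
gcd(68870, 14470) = 10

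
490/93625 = 14/2675 = 0.01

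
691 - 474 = 217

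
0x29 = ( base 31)1a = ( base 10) 41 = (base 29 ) 1c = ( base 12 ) 35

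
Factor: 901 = 17^1*53^1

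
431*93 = 40083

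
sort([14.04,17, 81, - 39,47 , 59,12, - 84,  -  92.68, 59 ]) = [ - 92.68, - 84, - 39, 12 , 14.04,17,47,  59,59, 81]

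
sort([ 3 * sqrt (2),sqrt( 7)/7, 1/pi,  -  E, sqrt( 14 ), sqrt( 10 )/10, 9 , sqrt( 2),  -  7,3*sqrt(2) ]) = [  -  7, - E , sqrt(10 ) /10,  1/pi, sqrt(7)/7,  sqrt(2 ),sqrt( 14), 3*sqrt(2), 3*sqrt( 2 ),9]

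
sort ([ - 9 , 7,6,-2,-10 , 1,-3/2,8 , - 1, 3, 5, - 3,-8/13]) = [-10,-9 ,-3, -2,  -  3/2 ,  -  1,-8/13,1, 3,  5, 6 , 7,8 ] 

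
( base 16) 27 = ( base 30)19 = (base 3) 1110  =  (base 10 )39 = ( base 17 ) 25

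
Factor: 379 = 379^1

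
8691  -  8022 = 669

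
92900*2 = 185800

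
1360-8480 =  - 7120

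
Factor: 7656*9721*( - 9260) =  - 2^5*3^1*5^1 *11^1*29^1*463^1*  9721^1 = - 689166017760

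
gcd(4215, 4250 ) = 5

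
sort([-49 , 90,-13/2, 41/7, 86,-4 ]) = [ - 49, - 13/2, - 4, 41/7,  86,90 ] 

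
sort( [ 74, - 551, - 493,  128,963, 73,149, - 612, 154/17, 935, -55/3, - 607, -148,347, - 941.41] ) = [ - 941.41, - 612,-607, -551, - 493,-148, - 55/3, 154/17, 73 , 74, 128, 149, 347,935,  963] 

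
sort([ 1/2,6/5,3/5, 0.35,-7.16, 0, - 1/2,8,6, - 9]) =[ - 9,-7.16,-1/2,0, 0.35,1/2,3/5, 6/5,6,8]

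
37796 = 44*859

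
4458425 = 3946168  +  512257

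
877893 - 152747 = 725146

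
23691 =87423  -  63732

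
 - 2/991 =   -  1+ 989/991 = -  0.00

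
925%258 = 151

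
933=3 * 311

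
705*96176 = 67804080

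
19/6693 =19/6693 = 0.00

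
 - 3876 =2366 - 6242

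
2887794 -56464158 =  - 53576364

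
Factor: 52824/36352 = 93/64 = 2^( - 6 ) * 3^1 * 31^1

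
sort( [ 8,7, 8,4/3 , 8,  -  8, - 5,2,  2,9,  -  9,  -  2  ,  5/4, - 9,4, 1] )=[ - 9,  -  9,-8,-5, - 2,1,5/4,4/3,2, 2 , 4 , 7, 8 , 8,8,9 ] 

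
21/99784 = 21/99784 = 0.00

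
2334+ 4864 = 7198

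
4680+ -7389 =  - 2709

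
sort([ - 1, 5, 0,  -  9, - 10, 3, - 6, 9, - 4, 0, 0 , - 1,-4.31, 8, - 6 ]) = [ - 10, - 9, - 6, - 6, - 4.31, - 4,-1, - 1,0, 0,0, 3, 5, 8, 9]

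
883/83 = 883/83 = 10.64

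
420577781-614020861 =-193443080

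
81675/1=81675 = 81675.00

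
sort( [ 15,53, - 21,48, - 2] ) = [ - 21, - 2 , 15, 48, 53] 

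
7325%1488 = 1373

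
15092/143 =1372/13 = 105.54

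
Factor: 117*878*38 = 3903588 =2^2*3^2*13^1*19^1 * 439^1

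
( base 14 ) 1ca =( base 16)176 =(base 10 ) 374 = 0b101110110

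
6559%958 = 811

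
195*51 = 9945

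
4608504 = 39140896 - 34532392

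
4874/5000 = 2437/2500 = 0.97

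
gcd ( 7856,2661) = 1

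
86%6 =2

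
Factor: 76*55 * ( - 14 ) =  - 58520 = - 2^3*5^1*7^1*11^1*19^1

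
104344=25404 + 78940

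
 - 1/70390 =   -  1/70390 =- 0.00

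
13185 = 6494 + 6691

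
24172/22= 12086/11 = 1098.73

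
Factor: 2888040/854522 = 35220/10421 = 2^2*3^1*5^1*17^( - 1 ) * 587^1 * 613^(-1 )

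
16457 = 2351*7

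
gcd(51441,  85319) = 13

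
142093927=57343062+84750865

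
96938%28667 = 10937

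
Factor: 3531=3^1 * 11^1 * 107^1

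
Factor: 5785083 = 3^2*17^1*37811^1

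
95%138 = 95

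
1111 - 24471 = - 23360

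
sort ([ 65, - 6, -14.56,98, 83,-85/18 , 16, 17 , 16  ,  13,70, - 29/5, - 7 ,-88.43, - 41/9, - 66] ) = [ - 88.43, - 66, - 14.56 , - 7, - 6 , - 29/5 , - 85/18,  -  41/9, 13,16,  16 , 17 , 65,70, 83, 98]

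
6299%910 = 839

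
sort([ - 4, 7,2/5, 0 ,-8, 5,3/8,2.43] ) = [ - 8, - 4, 0, 3/8,2/5, 2.43,5, 7] 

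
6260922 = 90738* 69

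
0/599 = 0 = 0.00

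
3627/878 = 4 + 115/878 = 4.13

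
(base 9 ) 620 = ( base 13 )2ca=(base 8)770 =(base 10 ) 504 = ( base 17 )1CB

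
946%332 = 282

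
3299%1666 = 1633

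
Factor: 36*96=2^7*3^3 = 3456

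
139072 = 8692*16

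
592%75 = 67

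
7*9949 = 69643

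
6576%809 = 104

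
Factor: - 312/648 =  - 3^(-3 ) * 13^1 = - 13/27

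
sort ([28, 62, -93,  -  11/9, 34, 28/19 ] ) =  [ - 93, - 11/9, 28/19, 28, 34, 62] 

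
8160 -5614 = 2546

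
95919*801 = 76831119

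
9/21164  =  9/21164 = 0.00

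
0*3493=0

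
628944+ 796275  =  1425219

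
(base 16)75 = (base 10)117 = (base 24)4L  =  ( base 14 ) 85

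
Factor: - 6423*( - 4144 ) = 26616912 = 2^4*3^1 *7^1*37^1 * 2141^1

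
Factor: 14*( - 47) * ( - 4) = 2632 = 2^3*7^1*47^1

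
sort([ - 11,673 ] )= [ - 11, 673]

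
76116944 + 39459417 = 115576361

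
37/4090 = 37/4090 = 0.01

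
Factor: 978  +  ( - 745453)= - 5^2*97^1 * 307^1 = -  744475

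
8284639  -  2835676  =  5448963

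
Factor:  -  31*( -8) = 2^3*31^1 =248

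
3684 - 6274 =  - 2590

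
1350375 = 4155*325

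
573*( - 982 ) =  - 562686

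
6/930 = 1/155 = 0.01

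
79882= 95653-15771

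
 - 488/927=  - 1+439/927 = - 0.53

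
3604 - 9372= -5768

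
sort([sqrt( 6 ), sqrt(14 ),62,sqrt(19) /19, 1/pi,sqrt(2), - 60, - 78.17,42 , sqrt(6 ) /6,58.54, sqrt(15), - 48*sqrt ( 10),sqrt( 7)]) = [ - 48*sqrt(10), - 78.17, - 60, sqrt( 19 ) /19, 1/pi, sqrt( 6 )/6,sqrt(2 ), sqrt(6 ),sqrt(7 ),sqrt( 14), sqrt( 15),42, 58.54,62]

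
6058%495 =118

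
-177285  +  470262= 292977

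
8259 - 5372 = 2887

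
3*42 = 126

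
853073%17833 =14922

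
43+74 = 117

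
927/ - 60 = -16+11/20 = - 15.45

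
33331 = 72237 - 38906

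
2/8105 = 2/8105 = 0.00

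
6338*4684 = 29687192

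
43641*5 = 218205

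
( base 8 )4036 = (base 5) 31303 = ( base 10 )2078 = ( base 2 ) 100000011110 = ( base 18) 678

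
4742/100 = 2371/50 = 47.42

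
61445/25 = 2457 + 4/5  =  2457.80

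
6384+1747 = 8131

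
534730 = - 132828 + 667558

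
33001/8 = 33001/8 = 4125.12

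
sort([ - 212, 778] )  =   [  -  212, 778 ] 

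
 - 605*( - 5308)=3211340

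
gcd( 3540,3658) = 118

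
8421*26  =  218946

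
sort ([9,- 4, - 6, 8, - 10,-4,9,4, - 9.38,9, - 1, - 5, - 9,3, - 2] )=[ - 10, - 9.38, - 9, - 6, - 5,-4, - 4, - 2,-1,3,4,8 , 9, 9,9] 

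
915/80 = 11+7/16=11.44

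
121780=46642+75138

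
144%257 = 144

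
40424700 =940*43005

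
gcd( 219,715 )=1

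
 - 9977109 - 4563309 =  - 14540418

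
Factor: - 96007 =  -19^1*31^1*163^1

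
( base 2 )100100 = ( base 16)24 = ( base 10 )36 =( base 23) 1D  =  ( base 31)15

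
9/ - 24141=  - 1 + 8044/8047 = - 0.00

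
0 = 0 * 24247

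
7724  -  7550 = 174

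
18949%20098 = 18949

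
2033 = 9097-7064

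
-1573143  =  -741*2123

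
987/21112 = 141/3016 = 0.05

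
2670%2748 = 2670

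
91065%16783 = 7150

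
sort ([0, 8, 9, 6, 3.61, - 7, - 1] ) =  [ - 7,-1 , 0,3.61,6, 8,9]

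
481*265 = 127465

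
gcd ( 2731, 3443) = 1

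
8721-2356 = 6365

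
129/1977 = 43/659 = 0.07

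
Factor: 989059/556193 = 11^( - 1)*59^( - 1) *857^( - 1 ) * 989059^1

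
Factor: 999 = 3^3*37^1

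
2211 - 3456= - 1245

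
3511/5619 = 3511/5619 = 0.62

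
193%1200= 193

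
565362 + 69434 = 634796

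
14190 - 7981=6209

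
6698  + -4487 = 2211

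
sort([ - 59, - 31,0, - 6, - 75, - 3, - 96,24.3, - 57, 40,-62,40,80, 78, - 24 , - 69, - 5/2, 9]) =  [ - 96, - 75, - 69  ,  -  62, - 59,-57, - 31 , - 24, - 6 , - 3, - 5/2,0,9,  24.3,  40,40,78, 80] 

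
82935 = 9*9215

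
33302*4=133208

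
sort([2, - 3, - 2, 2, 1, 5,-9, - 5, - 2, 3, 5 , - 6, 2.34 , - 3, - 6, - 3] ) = [ - 9,-6,-6, - 5,-3, - 3, - 3, - 2, - 2, 1, 2,  2, 2.34,  3, 5, 5 ]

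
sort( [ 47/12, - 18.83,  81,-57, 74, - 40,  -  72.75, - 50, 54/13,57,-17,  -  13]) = [ - 72.75, - 57, - 50, - 40  ,- 18.83, - 17 , - 13,47/12, 54/13, 57, 74,81]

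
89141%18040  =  16981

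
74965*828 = 62071020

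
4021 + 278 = 4299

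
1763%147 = 146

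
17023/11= 17023/11 = 1547.55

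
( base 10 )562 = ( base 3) 202211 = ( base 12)3aa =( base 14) 2C2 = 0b1000110010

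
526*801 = 421326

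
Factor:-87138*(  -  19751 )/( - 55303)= - 1721062638/55303 = -2^1 * 3^2 * 29^(-1 )*47^1*103^1*1907^( - 1)*19751^1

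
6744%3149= 446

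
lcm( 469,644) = 43148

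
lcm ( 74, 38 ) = 1406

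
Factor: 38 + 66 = 2^3*13^1 = 104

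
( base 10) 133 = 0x85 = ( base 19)70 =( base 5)1013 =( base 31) 49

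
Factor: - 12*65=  - 780= - 2^2*3^1*5^1*13^1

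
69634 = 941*74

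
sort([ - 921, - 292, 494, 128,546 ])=[ - 921, - 292,128 , 494,  546]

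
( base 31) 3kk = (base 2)110111000011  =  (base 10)3523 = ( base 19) 9e8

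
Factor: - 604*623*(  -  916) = 2^4 * 7^1*89^1*151^1*229^1 = 344683472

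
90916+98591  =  189507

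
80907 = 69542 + 11365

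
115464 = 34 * 3396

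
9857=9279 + 578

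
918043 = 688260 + 229783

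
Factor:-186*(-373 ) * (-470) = -2^2*3^1*5^1*31^1*47^1*373^1  =  -32607660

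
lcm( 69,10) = 690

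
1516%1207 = 309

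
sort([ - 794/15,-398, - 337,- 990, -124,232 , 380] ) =[ - 990, - 398, - 337,  -  124,  -  794/15, 232,380 ] 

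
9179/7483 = 9179/7483 = 1.23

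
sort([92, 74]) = [ 74,  92]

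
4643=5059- 416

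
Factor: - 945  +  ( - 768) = -3^1*571^1 = - 1713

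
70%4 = 2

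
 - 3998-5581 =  - 9579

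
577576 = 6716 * 86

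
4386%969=510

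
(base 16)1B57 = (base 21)FI6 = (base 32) 6qn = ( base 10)6999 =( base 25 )b4o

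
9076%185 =11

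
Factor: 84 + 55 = 139^1 = 139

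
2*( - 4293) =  - 8586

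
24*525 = 12600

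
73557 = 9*8173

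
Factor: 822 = 2^1*3^1*137^1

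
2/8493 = 2/8493 = 0.00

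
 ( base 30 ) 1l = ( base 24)23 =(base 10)51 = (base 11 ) 47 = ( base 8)63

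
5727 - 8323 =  - 2596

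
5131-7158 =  - 2027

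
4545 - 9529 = -4984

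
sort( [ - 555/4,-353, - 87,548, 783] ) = [  -  353, - 555/4, - 87, 548, 783 ]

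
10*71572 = 715720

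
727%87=31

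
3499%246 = 55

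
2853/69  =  951/23 =41.35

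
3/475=3/475=0.01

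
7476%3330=816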